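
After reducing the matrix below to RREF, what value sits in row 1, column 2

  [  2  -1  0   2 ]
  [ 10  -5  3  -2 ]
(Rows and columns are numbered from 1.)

R1 → 1/2·R1
R2 → R2 − 10·R1
R2 → 1/3·R2

-1/2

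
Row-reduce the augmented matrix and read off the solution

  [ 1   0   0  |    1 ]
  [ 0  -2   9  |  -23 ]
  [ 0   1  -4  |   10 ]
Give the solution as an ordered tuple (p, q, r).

R2 ← -1/2·R2
R3 ← R3 − R2
R3 ← 2·R3
R2 ← R2 + 9/2·R3
Reading off the last column: p = 1, q = -2, r = -3.

(1, -2, -3)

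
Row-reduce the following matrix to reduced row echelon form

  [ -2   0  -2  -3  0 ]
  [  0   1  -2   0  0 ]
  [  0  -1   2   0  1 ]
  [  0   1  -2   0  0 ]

[[1, 0, 1, 3/2, 0], [0, 1, -2, 0, 0], [0, 0, 0, 0, 1], [0, 0, 0, 0, 0]]

r1 → -1/2·r1
  [ 1   0   1  3/2  0 ]
  [ 0   1  -2    0  0 ]
  [ 0  -1   2    0  1 ]
  [ 0   1  -2    0  0 ]
r3 → r3 + r2
  [ 1  0   1  3/2  0 ]
  [ 0  1  -2    0  0 ]
  [ 0  0   0    0  1 ]
  [ 0  1  -2    0  0 ]
r4 → r4 − r2
  [ 1  0   1  3/2  0 ]
  [ 0  1  -2    0  0 ]
  [ 0  0   0    0  1 ]
  [ 0  0   0    0  0 ]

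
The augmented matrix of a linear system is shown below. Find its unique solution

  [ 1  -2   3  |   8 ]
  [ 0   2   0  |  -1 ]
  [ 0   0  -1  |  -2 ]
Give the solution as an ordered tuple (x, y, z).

(1, -1/2, 2)

R2 → 1/2·R2
  [ 1  -2   3  |     8 ]
  [ 0   1   0  |  -1/2 ]
  [ 0   0  -1  |    -2 ]
R3 → -1·R3
  [ 1  -2  3  |     8 ]
  [ 0   1  0  |  -1/2 ]
  [ 0   0  1  |     2 ]
R1 → R1 − 3·R3
  [ 1  -2  0  |     2 ]
  [ 0   1  0  |  -1/2 ]
  [ 0   0  1  |     2 ]
R1 → R1 + 2·R2
  [ 1  0  0  |     1 ]
  [ 0  1  0  |  -1/2 ]
  [ 0  0  1  |     2 ]
Reading off the last column: x = 1, y = -1/2, z = 2.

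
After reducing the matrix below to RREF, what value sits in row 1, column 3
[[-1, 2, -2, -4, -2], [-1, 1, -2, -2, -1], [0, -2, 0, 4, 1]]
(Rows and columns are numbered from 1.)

2

ρ1 -> -1·ρ1
  [  1  -2   2   4   2 ]
  [ -1   1  -2  -2  -1 ]
  [  0  -2   0   4   1 ]
ρ2 -> ρ2 + ρ1
  [ 1  -2  2  4  2 ]
  [ 0  -1  0  2  1 ]
  [ 0  -2  0  4  1 ]
ρ2 -> -1·ρ2
  [ 1  -2  2   4   2 ]
  [ 0   1  0  -2  -1 ]
  [ 0  -2  0   4   1 ]
ρ3 -> ρ3 + 2·ρ2
  [ 1  -2  2   4   2 ]
  [ 0   1  0  -2  -1 ]
  [ 0   0  0   0  -1 ]
ρ3 -> -1·ρ3
  [ 1  -2  2   4   2 ]
  [ 0   1  0  -2  -1 ]
  [ 0   0  0   0   1 ]
ρ2 -> ρ2 + ρ3
  [ 1  -2  2   4  2 ]
  [ 0   1  0  -2  0 ]
  [ 0   0  0   0  1 ]
ρ1 -> ρ1 − 2·ρ3
  [ 1  -2  2   4  0 ]
  [ 0   1  0  -2  0 ]
  [ 0   0  0   0  1 ]
ρ1 -> ρ1 + 2·ρ2
  [ 1  0  2   0  0 ]
  [ 0  1  0  -2  0 ]
  [ 0  0  0   0  1 ]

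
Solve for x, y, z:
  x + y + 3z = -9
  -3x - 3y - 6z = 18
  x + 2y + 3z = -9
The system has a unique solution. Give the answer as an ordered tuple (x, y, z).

(0, 0, -3)

Form the augmented matrix and row-reduce:
  [  1   1   3  |  -9 ]
  [ -3  -3  -6  |  18 ]
  [  1   2   3  |  -9 ]
Add 3 times R1 to R2.
  [ 1  1  3  |  -9 ]
  [ 0  0  3  |  -9 ]
  [ 1  2  3  |  -9 ]
Subtract R1 from R3.
  [ 1  1  3  |  -9 ]
  [ 0  0  3  |  -9 ]
  [ 0  1  0  |   0 ]
Swap R2 and R3.
  [ 1  1  3  |  -9 ]
  [ 0  1  0  |   0 ]
  [ 0  0  3  |  -9 ]
Multiply R3 by 1/3.
  [ 1  1  3  |  -9 ]
  [ 0  1  0  |   0 ]
  [ 0  0  1  |  -3 ]
Subtract 3 times R3 from R1.
  [ 1  1  0  |   0 ]
  [ 0  1  0  |   0 ]
  [ 0  0  1  |  -3 ]
Subtract R2 from R1.
  [ 1  0  0  |   0 ]
  [ 0  1  0  |   0 ]
  [ 0  0  1  |  -3 ]
Reading off the last column: x = 0, y = 0, z = -3.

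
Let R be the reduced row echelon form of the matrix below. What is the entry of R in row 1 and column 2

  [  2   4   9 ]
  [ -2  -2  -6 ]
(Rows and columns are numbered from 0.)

R1 ← 1/2·R1
  [  1   2  9/2 ]
  [ -2  -2   -6 ]
R2 ← R2 + 2·R1
  [ 1  2  9/2 ]
  [ 0  2    3 ]
R2 ← 1/2·R2
  [ 1  2  9/2 ]
  [ 0  1  3/2 ]
R1 ← R1 − 2·R2
  [ 1  0  3/2 ]
  [ 0  1  3/2 ]

3/2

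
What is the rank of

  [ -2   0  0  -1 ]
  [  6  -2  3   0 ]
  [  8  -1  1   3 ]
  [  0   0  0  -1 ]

R1 ← -1/2·R1
  [ 1   0  0  1/2 ]
  [ 6  -2  3    0 ]
  [ 8  -1  1    3 ]
  [ 0   0  0   -1 ]
R2 ← R2 − 6·R1
  [ 1   0  0  1/2 ]
  [ 0  -2  3   -3 ]
  [ 8  -1  1    3 ]
  [ 0   0  0   -1 ]
R3 ← R3 − 8·R1
  [ 1   0  0  1/2 ]
  [ 0  -2  3   -3 ]
  [ 0  -1  1   -1 ]
  [ 0   0  0   -1 ]
R2 ← -1/2·R2
  [ 1   0     0  1/2 ]
  [ 0   1  -3/2  3/2 ]
  [ 0  -1     1   -1 ]
  [ 0   0     0   -1 ]
R3 ← R3 + R2
  [ 1  0     0  1/2 ]
  [ 0  1  -3/2  3/2 ]
  [ 0  0  -1/2  1/2 ]
  [ 0  0     0   -1 ]
R3 ← -2·R3
  [ 1  0     0  1/2 ]
  [ 0  1  -3/2  3/2 ]
  [ 0  0     1   -1 ]
  [ 0  0     0   -1 ]
R4 ← -1·R4
  [ 1  0     0  1/2 ]
  [ 0  1  -3/2  3/2 ]
  [ 0  0     1   -1 ]
  [ 0  0     0    1 ]
R3 ← R3 + R4
  [ 1  0     0  1/2 ]
  [ 0  1  -3/2  3/2 ]
  [ 0  0     1    0 ]
  [ 0  0     0    1 ]
R2 ← R2 − 3/2·R4
  [ 1  0     0  1/2 ]
  [ 0  1  -3/2    0 ]
  [ 0  0     1    0 ]
  [ 0  0     0    1 ]
R1 ← R1 − 1/2·R4
  [ 1  0     0  0 ]
  [ 0  1  -3/2  0 ]
  [ 0  0     1  0 ]
  [ 0  0     0  1 ]
R2 ← R2 + 3/2·R3
  [ 1  0  0  0 ]
  [ 0  1  0  0 ]
  [ 0  0  1  0 ]
  [ 0  0  0  1 ]
The reduced form has 4 nonzero rows.

rank = 4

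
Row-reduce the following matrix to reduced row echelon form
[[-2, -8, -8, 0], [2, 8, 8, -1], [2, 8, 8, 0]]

ρ1 → -1/2·ρ1
  [ 1  4  4   0 ]
  [ 2  8  8  -1 ]
  [ 2  8  8   0 ]
ρ2 → ρ2 − 2·ρ1
  [ 1  4  4   0 ]
  [ 0  0  0  -1 ]
  [ 2  8  8   0 ]
ρ3 → ρ3 − 2·ρ1
  [ 1  4  4   0 ]
  [ 0  0  0  -1 ]
  [ 0  0  0   0 ]
ρ2 → -1·ρ2
  [ 1  4  4  0 ]
  [ 0  0  0  1 ]
  [ 0  0  0  0 ]

[[1, 4, 4, 0], [0, 0, 0, 1], [0, 0, 0, 0]]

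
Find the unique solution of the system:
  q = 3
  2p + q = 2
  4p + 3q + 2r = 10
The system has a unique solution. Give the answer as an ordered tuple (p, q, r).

Form the augmented matrix and row-reduce:
  [ 0  1  0  |   3 ]
  [ 2  1  0  |   2 ]
  [ 4  3  2  |  10 ]
R1 ↔ R2
R1 ← 1/2·R1
R3 ← R3 − 4·R1
R3 ← R3 − R2
R3 ← 1/2·R3
R1 ← R1 − 1/2·R2
Reading off the last column: p = -1/2, q = 3, r = 3/2.

(-1/2, 3, 3/2)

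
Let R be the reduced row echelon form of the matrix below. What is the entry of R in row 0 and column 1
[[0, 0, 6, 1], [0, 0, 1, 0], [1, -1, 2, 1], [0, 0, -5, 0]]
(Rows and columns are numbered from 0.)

-1

ρ1 ↔ ρ3
  [ 1  -1   2  1 ]
  [ 0   0   1  0 ]
  [ 0   0   6  1 ]
  [ 0   0  -5  0 ]
ρ3 -> ρ3 − 6·ρ2
  [ 1  -1   2  1 ]
  [ 0   0   1  0 ]
  [ 0   0   0  1 ]
  [ 0   0  -5  0 ]
ρ4 -> ρ4 + 5·ρ2
  [ 1  -1  2  1 ]
  [ 0   0  1  0 ]
  [ 0   0  0  1 ]
  [ 0   0  0  0 ]
ρ1 -> ρ1 − ρ3
  [ 1  -1  2  0 ]
  [ 0   0  1  0 ]
  [ 0   0  0  1 ]
  [ 0   0  0  0 ]
ρ1 -> ρ1 − 2·ρ2
  [ 1  -1  0  0 ]
  [ 0   0  1  0 ]
  [ 0   0  0  1 ]
  [ 0   0  0  0 ]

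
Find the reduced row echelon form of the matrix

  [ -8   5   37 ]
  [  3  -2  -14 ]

[[1, 0, -4], [0, 1, 1]]

R1 -> -1/8·R1
  [ 1  -5/8  -37/8 ]
  [ 3    -2    -14 ]
R2 -> R2 − 3·R1
  [ 1  -5/8  -37/8 ]
  [ 0  -1/8   -1/8 ]
R2 -> -8·R2
  [ 1  -5/8  -37/8 ]
  [ 0     1      1 ]
R1 -> R1 + 5/8·R2
  [ 1  0  -4 ]
  [ 0  1   1 ]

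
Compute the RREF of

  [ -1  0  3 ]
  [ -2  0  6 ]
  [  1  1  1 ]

[[1, 0, -3], [0, 1, 4], [0, 0, 0]]

R1 ← -1·R1
R2 ← R2 + 2·R1
R3 ← R3 − R1
R2 <=> R3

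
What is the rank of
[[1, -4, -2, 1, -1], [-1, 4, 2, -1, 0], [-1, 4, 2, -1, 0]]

rank = 2

Add r1 to r2.
  [  1  -4  -2   1  -1 ]
  [  0   0   0   0  -1 ]
  [ -1   4   2  -1   0 ]
Add r1 to r3.
  [ 1  -4  -2  1  -1 ]
  [ 0   0   0  0  -1 ]
  [ 0   0   0  0  -1 ]
Multiply r2 by -1.
  [ 1  -4  -2  1  -1 ]
  [ 0   0   0  0   1 ]
  [ 0   0   0  0  -1 ]
Add r2 to r3.
  [ 1  -4  -2  1  -1 ]
  [ 0   0   0  0   1 ]
  [ 0   0   0  0   0 ]
Add r2 to r1.
  [ 1  -4  -2  1  0 ]
  [ 0   0   0  0  1 ]
  [ 0   0   0  0  0 ]
The reduced form has 2 nonzero rows.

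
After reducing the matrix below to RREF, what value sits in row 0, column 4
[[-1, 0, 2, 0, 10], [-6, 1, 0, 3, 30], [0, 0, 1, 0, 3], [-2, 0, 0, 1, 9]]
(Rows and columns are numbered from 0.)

-4

r1 → -1·r1
  [  1  0  -2  0  -10 ]
  [ -6  1   0  3   30 ]
  [  0  0   1  0    3 ]
  [ -2  0   0  1    9 ]
r2 → r2 + 6·r1
  [  1  0   -2  0  -10 ]
  [  0  1  -12  3  -30 ]
  [  0  0    1  0    3 ]
  [ -2  0    0  1    9 ]
r4 → r4 + 2·r1
  [ 1  0   -2  0  -10 ]
  [ 0  1  -12  3  -30 ]
  [ 0  0    1  0    3 ]
  [ 0  0   -4  1  -11 ]
r4 → r4 + 4·r3
  [ 1  0   -2  0  -10 ]
  [ 0  1  -12  3  -30 ]
  [ 0  0    1  0    3 ]
  [ 0  0    0  1    1 ]
r2 → r2 − 3·r4
  [ 1  0   -2  0  -10 ]
  [ 0  1  -12  0  -33 ]
  [ 0  0    1  0    3 ]
  [ 0  0    0  1    1 ]
r2 → r2 + 12·r3
  [ 1  0  -2  0  -10 ]
  [ 0  1   0  0    3 ]
  [ 0  0   1  0    3 ]
  [ 0  0   0  1    1 ]
r1 → r1 + 2·r3
  [ 1  0  0  0  -4 ]
  [ 0  1  0  0   3 ]
  [ 0  0  1  0   3 ]
  [ 0  0  0  1   1 ]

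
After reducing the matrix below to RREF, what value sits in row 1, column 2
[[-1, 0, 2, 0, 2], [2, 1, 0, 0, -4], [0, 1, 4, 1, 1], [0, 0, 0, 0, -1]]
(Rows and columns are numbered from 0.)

4

R1 ← -1·R1
R2 ← R2 − 2·R1
R3 ← R3 − R2
R4 ← -1·R4
R3 ← R3 − R4
R1 ← R1 + 2·R4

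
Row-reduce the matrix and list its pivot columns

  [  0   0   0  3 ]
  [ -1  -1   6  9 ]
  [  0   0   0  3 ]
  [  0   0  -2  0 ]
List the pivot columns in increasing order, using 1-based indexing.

1, 3, 4

Swap R1 and R2.
  [ -1  -1   6  9 ]
  [  0   0   0  3 ]
  [  0   0   0  3 ]
  [  0   0  -2  0 ]
Multiply R1 by -1.
  [ 1  1  -6  -9 ]
  [ 0  0   0   3 ]
  [ 0  0   0   3 ]
  [ 0  0  -2   0 ]
Swap R2 and R4.
  [ 1  1  -6  -9 ]
  [ 0  0  -2   0 ]
  [ 0  0   0   3 ]
  [ 0  0   0   3 ]
Multiply R2 by -1/2.
  [ 1  1  -6  -9 ]
  [ 0  0   1   0 ]
  [ 0  0   0   3 ]
  [ 0  0   0   3 ]
Multiply R3 by 1/3.
  [ 1  1  -6  -9 ]
  [ 0  0   1   0 ]
  [ 0  0   0   1 ]
  [ 0  0   0   3 ]
Subtract 3 times R3 from R4.
  [ 1  1  -6  -9 ]
  [ 0  0   1   0 ]
  [ 0  0   0   1 ]
  [ 0  0   0   0 ]
Add 9 times R3 to R1.
  [ 1  1  -6  0 ]
  [ 0  0   1  0 ]
  [ 0  0   0  1 ]
  [ 0  0   0  0 ]
Add 6 times R2 to R1.
  [ 1  1  0  0 ]
  [ 0  0  1  0 ]
  [ 0  0  0  1 ]
  [ 0  0  0  0 ]
Pivot columns are the columns containing a leading 1.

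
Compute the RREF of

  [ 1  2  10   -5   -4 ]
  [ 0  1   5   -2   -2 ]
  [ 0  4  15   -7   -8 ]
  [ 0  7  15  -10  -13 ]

r3 := r3 − 4·r2
r4 := r4 − 7·r2
r3 := -1/5·r3
r4 := r4 + 20·r3
r2 := r2 + 2·r4
r1 := r1 + 4·r4
r2 := r2 − 5·r3
r1 := r1 − 10·r3
r1 := r1 − 2·r2

[[1, 0, 0, -1, 0], [0, 1, 0, -1, 0], [0, 0, 1, -1/5, 0], [0, 0, 0, 0, 1]]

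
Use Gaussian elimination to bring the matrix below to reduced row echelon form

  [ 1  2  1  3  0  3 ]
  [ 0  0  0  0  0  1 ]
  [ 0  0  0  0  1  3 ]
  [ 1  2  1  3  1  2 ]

[[1, 2, 1, 3, 0, 0], [0, 0, 0, 0, 1, 0], [0, 0, 0, 0, 0, 1], [0, 0, 0, 0, 0, 0]]

Subtract ρ1 from ρ4.
  [ 1  2  1  3  0   3 ]
  [ 0  0  0  0  0   1 ]
  [ 0  0  0  0  1   3 ]
  [ 0  0  0  0  1  -1 ]
Swap ρ2 and ρ3.
  [ 1  2  1  3  0   3 ]
  [ 0  0  0  0  1   3 ]
  [ 0  0  0  0  0   1 ]
  [ 0  0  0  0  1  -1 ]
Subtract ρ2 from ρ4.
  [ 1  2  1  3  0   3 ]
  [ 0  0  0  0  1   3 ]
  [ 0  0  0  0  0   1 ]
  [ 0  0  0  0  0  -4 ]
Add 4 times ρ3 to ρ4.
  [ 1  2  1  3  0  3 ]
  [ 0  0  0  0  1  3 ]
  [ 0  0  0  0  0  1 ]
  [ 0  0  0  0  0  0 ]
Subtract 3 times ρ3 from ρ2.
  [ 1  2  1  3  0  3 ]
  [ 0  0  0  0  1  0 ]
  [ 0  0  0  0  0  1 ]
  [ 0  0  0  0  0  0 ]
Subtract 3 times ρ3 from ρ1.
  [ 1  2  1  3  0  0 ]
  [ 0  0  0  0  1  0 ]
  [ 0  0  0  0  0  1 ]
  [ 0  0  0  0  0  0 ]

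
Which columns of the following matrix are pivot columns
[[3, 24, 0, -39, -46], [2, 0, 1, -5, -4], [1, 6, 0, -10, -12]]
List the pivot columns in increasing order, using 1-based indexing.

Multiply R1 by 1/3.
  [ 1  8  0  -13  -46/3 ]
  [ 2  0  1   -5     -4 ]
  [ 1  6  0  -10    -12 ]
Subtract 2 times R1 from R2.
  [ 1    8  0  -13  -46/3 ]
  [ 0  -16  1   21   80/3 ]
  [ 1    6  0  -10    -12 ]
Subtract R1 from R3.
  [ 1    8  0  -13  -46/3 ]
  [ 0  -16  1   21   80/3 ]
  [ 0   -2  0    3   10/3 ]
Multiply R2 by -1/16.
  [ 1   8      0     -13  -46/3 ]
  [ 0   1  -1/16  -21/16   -5/3 ]
  [ 0  -2      0       3   10/3 ]
Add 2 times R2 to R3.
  [ 1  8      0     -13  -46/3 ]
  [ 0  1  -1/16  -21/16   -5/3 ]
  [ 0  0   -1/8     3/8      0 ]
Multiply R3 by -8.
  [ 1  8      0     -13  -46/3 ]
  [ 0  1  -1/16  -21/16   -5/3 ]
  [ 0  0      1      -3      0 ]
Add 1/16 times R3 to R2.
  [ 1  8  0   -13  -46/3 ]
  [ 0  1  0  -3/2   -5/3 ]
  [ 0  0  1    -3      0 ]
Subtract 8 times R2 from R1.
  [ 1  0  0    -1    -2 ]
  [ 0  1  0  -3/2  -5/3 ]
  [ 0  0  1    -3     0 ]
Pivot columns are the columns containing a leading 1.

1, 2, 3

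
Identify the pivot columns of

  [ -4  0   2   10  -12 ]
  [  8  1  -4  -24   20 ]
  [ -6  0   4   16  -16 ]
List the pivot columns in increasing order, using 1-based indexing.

R1 → -1/4·R1
  [  1  0  -1/2  -5/2    3 ]
  [  8  1    -4   -24   20 ]
  [ -6  0     4    16  -16 ]
R2 → R2 − 8·R1
  [  1  0  -1/2  -5/2    3 ]
  [  0  1     0    -4   -4 ]
  [ -6  0     4    16  -16 ]
R3 → R3 + 6·R1
  [ 1  0  -1/2  -5/2   3 ]
  [ 0  1     0    -4  -4 ]
  [ 0  0     1     1   2 ]
R1 → R1 + 1/2·R3
  [ 1  0  0  -2   4 ]
  [ 0  1  0  -4  -4 ]
  [ 0  0  1   1   2 ]
Pivot columns are the columns containing a leading 1.

1, 2, 3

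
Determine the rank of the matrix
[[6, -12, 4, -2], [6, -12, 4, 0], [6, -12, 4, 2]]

rank = 2

R1 -> 1/6·R1
  [ 1   -2  2/3  -1/3 ]
  [ 6  -12    4     0 ]
  [ 6  -12    4     2 ]
R2 -> R2 − 6·R1
  [ 1   -2  2/3  -1/3 ]
  [ 0    0    0     2 ]
  [ 6  -12    4     2 ]
R3 -> R3 − 6·R1
  [ 1  -2  2/3  -1/3 ]
  [ 0   0    0     2 ]
  [ 0   0    0     4 ]
R2 -> 1/2·R2
  [ 1  -2  2/3  -1/3 ]
  [ 0   0    0     1 ]
  [ 0   0    0     4 ]
R3 -> R3 − 4·R2
  [ 1  -2  2/3  -1/3 ]
  [ 0   0    0     1 ]
  [ 0   0    0     0 ]
R1 -> R1 + 1/3·R2
  [ 1  -2  2/3  0 ]
  [ 0   0    0  1 ]
  [ 0   0    0  0 ]
The reduced form has 2 nonzero rows.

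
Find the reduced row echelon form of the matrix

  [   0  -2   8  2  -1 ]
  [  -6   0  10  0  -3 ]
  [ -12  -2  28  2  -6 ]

[[1, 0, -5/3, 0, 0], [0, 1, -4, -1, 0], [0, 0, 0, 0, 1]]

R1 <=> R2
  [  -6   0  10  0  -3 ]
  [   0  -2   8  2  -1 ]
  [ -12  -2  28  2  -6 ]
R1 := -1/6·R1
  [   1   0  -5/3  0  1/2 ]
  [   0  -2     8  2   -1 ]
  [ -12  -2    28  2   -6 ]
R3 := R3 + 12·R1
  [ 1   0  -5/3  0  1/2 ]
  [ 0  -2     8  2   -1 ]
  [ 0  -2     8  2    0 ]
R2 := -1/2·R2
  [ 1   0  -5/3   0  1/2 ]
  [ 0   1    -4  -1  1/2 ]
  [ 0  -2     8   2    0 ]
R3 := R3 + 2·R2
  [ 1  0  -5/3   0  1/2 ]
  [ 0  1    -4  -1  1/2 ]
  [ 0  0     0   0    1 ]
R2 := R2 − 1/2·R3
  [ 1  0  -5/3   0  1/2 ]
  [ 0  1    -4  -1    0 ]
  [ 0  0     0   0    1 ]
R1 := R1 − 1/2·R3
  [ 1  0  -5/3   0  0 ]
  [ 0  1    -4  -1  0 ]
  [ 0  0     0   0  1 ]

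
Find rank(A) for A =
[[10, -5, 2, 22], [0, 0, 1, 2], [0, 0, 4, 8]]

rank = 2

R1 → 1/10·R1
  [ 1  -1/2  1/5  11/5 ]
  [ 0     0    1     2 ]
  [ 0     0    4     8 ]
R3 → R3 − 4·R2
  [ 1  -1/2  1/5  11/5 ]
  [ 0     0    1     2 ]
  [ 0     0    0     0 ]
R1 → R1 − 1/5·R2
  [ 1  -1/2  0  9/5 ]
  [ 0     0  1    2 ]
  [ 0     0  0    0 ]
The reduced form has 2 nonzero rows.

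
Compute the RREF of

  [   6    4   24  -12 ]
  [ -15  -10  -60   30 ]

[[1, 2/3, 4, -2], [0, 0, 0, 0]]

Multiply r1 by 1/6.
Add 15 times r1 to r2.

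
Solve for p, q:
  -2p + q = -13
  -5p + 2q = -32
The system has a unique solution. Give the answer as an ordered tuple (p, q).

Form the augmented matrix and row-reduce:
  [ -2  1  |  -13 ]
  [ -5  2  |  -32 ]
R1 -> -1/2·R1
  [  1  -1/2  |  13/2 ]
  [ -5     2  |   -32 ]
R2 -> R2 + 5·R1
  [ 1  -1/2  |  13/2 ]
  [ 0  -1/2  |   1/2 ]
R2 -> -2·R2
  [ 1  -1/2  |  13/2 ]
  [ 0     1  |    -1 ]
R1 -> R1 + 1/2·R2
  [ 1  0  |   6 ]
  [ 0  1  |  -1 ]
Reading off the last column: p = 6, q = -1.

(6, -1)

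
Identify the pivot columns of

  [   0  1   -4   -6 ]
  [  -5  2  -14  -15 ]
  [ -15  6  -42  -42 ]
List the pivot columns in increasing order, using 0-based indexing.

R1 <=> R2
  [  -5  2  -14  -15 ]
  [   0  1   -4   -6 ]
  [ -15  6  -42  -42 ]
R1 := -1/5·R1
  [   1  -2/5  14/5    3 ]
  [   0     1    -4   -6 ]
  [ -15     6   -42  -42 ]
R3 := R3 + 15·R1
  [ 1  -2/5  14/5   3 ]
  [ 0     1    -4  -6 ]
  [ 0     0     0   3 ]
R3 := 1/3·R3
  [ 1  -2/5  14/5   3 ]
  [ 0     1    -4  -6 ]
  [ 0     0     0   1 ]
R2 := R2 + 6·R3
  [ 1  -2/5  14/5  3 ]
  [ 0     1    -4  0 ]
  [ 0     0     0  1 ]
R1 := R1 − 3·R3
  [ 1  -2/5  14/5  0 ]
  [ 0     1    -4  0 ]
  [ 0     0     0  1 ]
R1 := R1 + 2/5·R2
  [ 1  0  6/5  0 ]
  [ 0  1   -4  0 ]
  [ 0  0    0  1 ]
Pivot columns are the columns containing a leading 1.

0, 1, 3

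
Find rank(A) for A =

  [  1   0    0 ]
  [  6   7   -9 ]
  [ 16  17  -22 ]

R2 ← R2 − 6·R1
  [  1   0    0 ]
  [  0   7   -9 ]
  [ 16  17  -22 ]
R3 ← R3 − 16·R1
  [ 1   0    0 ]
  [ 0   7   -9 ]
  [ 0  17  -22 ]
R2 ← 1/7·R2
  [ 1   0     0 ]
  [ 0   1  -9/7 ]
  [ 0  17   -22 ]
R3 ← R3 − 17·R2
  [ 1  0     0 ]
  [ 0  1  -9/7 ]
  [ 0  0  -1/7 ]
R3 ← -7·R3
  [ 1  0     0 ]
  [ 0  1  -9/7 ]
  [ 0  0     1 ]
R2 ← R2 + 9/7·R3
  [ 1  0  0 ]
  [ 0  1  0 ]
  [ 0  0  1 ]
The reduced form has 3 nonzero rows.

rank = 3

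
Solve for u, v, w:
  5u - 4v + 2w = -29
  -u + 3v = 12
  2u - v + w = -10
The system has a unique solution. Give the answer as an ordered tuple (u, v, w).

Form the augmented matrix and row-reduce:
  [  5  -4  2  |  -29 ]
  [ -1   3  0  |   12 ]
  [  2  -1  1  |  -10 ]
Multiply ρ1 by 1/5.
Add ρ1 to ρ2.
Subtract 2 times ρ1 from ρ3.
Multiply ρ2 by 5/11.
Subtract 3/5 times ρ2 from ρ3.
Multiply ρ3 by 11.
Subtract 2/11 times ρ3 from ρ2.
Subtract 2/5 times ρ3 from ρ1.
Add 4/5 times ρ2 to ρ1.
Reading off the last column: u = -3, v = 3, w = -1.

(-3, 3, -1)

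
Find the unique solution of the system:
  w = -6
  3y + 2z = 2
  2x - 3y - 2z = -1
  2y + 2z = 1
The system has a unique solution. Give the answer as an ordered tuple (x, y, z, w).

Form the augmented matrix and row-reduce:
  [ 0   0   0  1  |  -6 ]
  [ 0   3   2  0  |   2 ]
  [ 2  -3  -2  0  |  -1 ]
  [ 0   2   2  0  |   1 ]
r1 <=> r3
r1 -> 1/2·r1
r2 -> 1/3·r2
r4 -> r4 − 2·r2
r3 <=> r4
r3 -> 3/2·r3
r2 -> r2 − 2/3·r3
r1 -> r1 + r3
r1 -> r1 + 3/2·r2
Reading off the last column: x = 1/2, y = 1, z = -1/2, w = -6.

(1/2, 1, -1/2, -6)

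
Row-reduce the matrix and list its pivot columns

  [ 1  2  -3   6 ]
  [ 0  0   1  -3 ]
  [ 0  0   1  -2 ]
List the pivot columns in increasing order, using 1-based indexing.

1, 3, 4

R3 := R3 − R2
  [ 1  2  -3   6 ]
  [ 0  0   1  -3 ]
  [ 0  0   0   1 ]
R2 := R2 + 3·R3
  [ 1  2  -3  6 ]
  [ 0  0   1  0 ]
  [ 0  0   0  1 ]
R1 := R1 − 6·R3
  [ 1  2  -3  0 ]
  [ 0  0   1  0 ]
  [ 0  0   0  1 ]
R1 := R1 + 3·R2
  [ 1  2  0  0 ]
  [ 0  0  1  0 ]
  [ 0  0  0  1 ]
Pivot columns are the columns containing a leading 1.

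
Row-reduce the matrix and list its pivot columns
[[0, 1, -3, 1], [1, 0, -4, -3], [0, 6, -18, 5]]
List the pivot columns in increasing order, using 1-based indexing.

Swap ρ1 and ρ2.
  [ 1  0   -4  -3 ]
  [ 0  1   -3   1 ]
  [ 0  6  -18   5 ]
Subtract 6 times ρ2 from ρ3.
  [ 1  0  -4  -3 ]
  [ 0  1  -3   1 ]
  [ 0  0   0  -1 ]
Multiply ρ3 by -1.
  [ 1  0  -4  -3 ]
  [ 0  1  -3   1 ]
  [ 0  0   0   1 ]
Subtract ρ3 from ρ2.
  [ 1  0  -4  -3 ]
  [ 0  1  -3   0 ]
  [ 0  0   0   1 ]
Add 3 times ρ3 to ρ1.
  [ 1  0  -4  0 ]
  [ 0  1  -3  0 ]
  [ 0  0   0  1 ]
Pivot columns are the columns containing a leading 1.

1, 2, 4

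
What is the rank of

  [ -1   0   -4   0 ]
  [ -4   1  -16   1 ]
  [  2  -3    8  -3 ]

R1 -> -1·R1
R2 -> R2 + 4·R1
R3 -> R3 − 2·R1
R3 -> R3 + 3·R2
The reduced form has 2 nonzero rows.

rank = 2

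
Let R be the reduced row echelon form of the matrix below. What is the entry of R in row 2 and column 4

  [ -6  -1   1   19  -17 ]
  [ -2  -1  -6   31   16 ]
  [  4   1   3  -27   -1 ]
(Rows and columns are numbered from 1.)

R1 := -1/6·R1
  [  1  1/6  -1/6  -19/6  17/6 ]
  [ -2   -1    -6     31    16 ]
  [  4    1     3    -27    -1 ]
R2 := R2 + 2·R1
  [ 1   1/6   -1/6  -19/6  17/6 ]
  [ 0  -2/3  -19/3   74/3  65/3 ]
  [ 4     1      3    -27    -1 ]
R3 := R3 − 4·R1
  [ 1   1/6   -1/6  -19/6   17/6 ]
  [ 0  -2/3  -19/3   74/3   65/3 ]
  [ 0   1/3   11/3  -43/3  -37/3 ]
R2 := -3/2·R2
  [ 1  1/6  -1/6  -19/6   17/6 ]
  [ 0    1  19/2    -37  -65/2 ]
  [ 0  1/3  11/3  -43/3  -37/3 ]
R3 := R3 − 1/3·R2
  [ 1  1/6  -1/6  -19/6   17/6 ]
  [ 0    1  19/2    -37  -65/2 ]
  [ 0    0   1/2     -2   -3/2 ]
R3 := 2·R3
  [ 1  1/6  -1/6  -19/6   17/6 ]
  [ 0    1  19/2    -37  -65/2 ]
  [ 0    0     1     -4     -3 ]
R2 := R2 − 19/2·R3
  [ 1  1/6  -1/6  -19/6  17/6 ]
  [ 0    1     0      1    -4 ]
  [ 0    0     1     -4    -3 ]
R1 := R1 + 1/6·R3
  [ 1  1/6  0  -23/6  7/3 ]
  [ 0    1  0      1   -4 ]
  [ 0    0  1     -4   -3 ]
R1 := R1 − 1/6·R2
  [ 1  0  0  -4   3 ]
  [ 0  1  0   1  -4 ]
  [ 0  0  1  -4  -3 ]

1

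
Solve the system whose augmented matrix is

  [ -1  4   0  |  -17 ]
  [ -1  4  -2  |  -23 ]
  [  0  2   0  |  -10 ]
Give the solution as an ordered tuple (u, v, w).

Multiply R1 by -1.
  [  1  -4   0  |   17 ]
  [ -1   4  -2  |  -23 ]
  [  0   2   0  |  -10 ]
Add R1 to R2.
  [ 1  -4   0  |   17 ]
  [ 0   0  -2  |   -6 ]
  [ 0   2   0  |  -10 ]
Swap R2 and R3.
  [ 1  -4   0  |   17 ]
  [ 0   2   0  |  -10 ]
  [ 0   0  -2  |   -6 ]
Multiply R2 by 1/2.
  [ 1  -4   0  |  17 ]
  [ 0   1   0  |  -5 ]
  [ 0   0  -2  |  -6 ]
Multiply R3 by -1/2.
  [ 1  -4  0  |  17 ]
  [ 0   1  0  |  -5 ]
  [ 0   0  1  |   3 ]
Add 4 times R2 to R1.
  [ 1  0  0  |  -3 ]
  [ 0  1  0  |  -5 ]
  [ 0  0  1  |   3 ]
Reading off the last column: u = -3, v = -5, w = 3.

(-3, -5, 3)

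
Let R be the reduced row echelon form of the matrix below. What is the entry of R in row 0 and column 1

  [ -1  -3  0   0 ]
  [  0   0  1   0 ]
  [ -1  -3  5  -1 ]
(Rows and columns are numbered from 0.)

3

R1 := -1·R1
  [  1   3  0   0 ]
  [  0   0  1   0 ]
  [ -1  -3  5  -1 ]
R3 := R3 + R1
  [ 1  3  0   0 ]
  [ 0  0  1   0 ]
  [ 0  0  5  -1 ]
R3 := R3 − 5·R2
  [ 1  3  0   0 ]
  [ 0  0  1   0 ]
  [ 0  0  0  -1 ]
R3 := -1·R3
  [ 1  3  0  0 ]
  [ 0  0  1  0 ]
  [ 0  0  0  1 ]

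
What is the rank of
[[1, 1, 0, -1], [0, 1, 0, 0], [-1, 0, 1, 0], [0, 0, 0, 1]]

rank = 4

Add R1 to R3.
  [ 1  1  0  -1 ]
  [ 0  1  0   0 ]
  [ 0  1  1  -1 ]
  [ 0  0  0   1 ]
Subtract R2 from R3.
  [ 1  1  0  -1 ]
  [ 0  1  0   0 ]
  [ 0  0  1  -1 ]
  [ 0  0  0   1 ]
Add R4 to R3.
  [ 1  1  0  -1 ]
  [ 0  1  0   0 ]
  [ 0  0  1   0 ]
  [ 0  0  0   1 ]
Add R4 to R1.
  [ 1  1  0  0 ]
  [ 0  1  0  0 ]
  [ 0  0  1  0 ]
  [ 0  0  0  1 ]
Subtract R2 from R1.
  [ 1  0  0  0 ]
  [ 0  1  0  0 ]
  [ 0  0  1  0 ]
  [ 0  0  0  1 ]
The reduced form has 4 nonzero rows.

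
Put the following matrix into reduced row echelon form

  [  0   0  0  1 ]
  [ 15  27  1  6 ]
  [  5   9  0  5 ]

Swap r1 and r2.
  [ 15  27  1  6 ]
  [  0   0  0  1 ]
  [  5   9  0  5 ]
Multiply r1 by 1/15.
  [ 1  9/5  1/15  2/5 ]
  [ 0    0     0    1 ]
  [ 5    9     0    5 ]
Subtract 5 times r1 from r3.
  [ 1  9/5  1/15  2/5 ]
  [ 0    0     0    1 ]
  [ 0    0  -1/3    3 ]
Swap r2 and r3.
  [ 1  9/5  1/15  2/5 ]
  [ 0    0  -1/3    3 ]
  [ 0    0     0    1 ]
Multiply r2 by -3.
  [ 1  9/5  1/15  2/5 ]
  [ 0    0     1   -9 ]
  [ 0    0     0    1 ]
Add 9 times r3 to r2.
  [ 1  9/5  1/15  2/5 ]
  [ 0    0     1    0 ]
  [ 0    0     0    1 ]
Subtract 2/5 times r3 from r1.
  [ 1  9/5  1/15  0 ]
  [ 0    0     1  0 ]
  [ 0    0     0  1 ]
Subtract 1/15 times r2 from r1.
  [ 1  9/5  0  0 ]
  [ 0    0  1  0 ]
  [ 0    0  0  1 ]

[[1, 9/5, 0, 0], [0, 0, 1, 0], [0, 0, 0, 1]]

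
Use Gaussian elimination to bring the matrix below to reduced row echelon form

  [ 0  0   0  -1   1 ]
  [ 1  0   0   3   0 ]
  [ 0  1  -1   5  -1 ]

R1 <=> R2
R2 <=> R3
R3 → -1·R3
R2 → R2 − 5·R3
R1 → R1 − 3·R3

[[1, 0, 0, 0, 3], [0, 1, -1, 0, 4], [0, 0, 0, 1, -1]]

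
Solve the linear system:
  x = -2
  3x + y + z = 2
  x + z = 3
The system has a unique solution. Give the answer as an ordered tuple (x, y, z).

(-2, 3, 5)

Form the augmented matrix and row-reduce:
  [ 1  0  0  |  -2 ]
  [ 3  1  1  |   2 ]
  [ 1  0  1  |   3 ]
ρ2 → ρ2 − 3·ρ1
ρ3 → ρ3 − ρ1
ρ2 → ρ2 − ρ3
Reading off the last column: x = -2, y = 3, z = 5.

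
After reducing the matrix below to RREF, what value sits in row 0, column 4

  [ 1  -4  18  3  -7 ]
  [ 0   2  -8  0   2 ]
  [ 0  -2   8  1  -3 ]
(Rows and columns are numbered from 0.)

Multiply ρ2 by 1/2.
  [ 1  -4  18  3  -7 ]
  [ 0   1  -4  0   1 ]
  [ 0  -2   8  1  -3 ]
Add 2 times ρ2 to ρ3.
  [ 1  -4  18  3  -7 ]
  [ 0   1  -4  0   1 ]
  [ 0   0   0  1  -1 ]
Subtract 3 times ρ3 from ρ1.
  [ 1  -4  18  0  -4 ]
  [ 0   1  -4  0   1 ]
  [ 0   0   0  1  -1 ]
Add 4 times ρ2 to ρ1.
  [ 1  0   2  0   0 ]
  [ 0  1  -4  0   1 ]
  [ 0  0   0  1  -1 ]

0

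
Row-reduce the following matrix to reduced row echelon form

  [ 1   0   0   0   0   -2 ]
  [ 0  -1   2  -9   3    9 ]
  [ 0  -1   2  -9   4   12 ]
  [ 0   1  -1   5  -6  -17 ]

r2 → -1·r2
r3 → r3 + r2
r4 → r4 − r2
r3 ↔ r4
r3 → r3 + 3·r4
r2 → r2 + 3·r4
r2 → r2 + 2·r3

[[1, 0, 0, 0, 0, -2], [0, 1, 0, 1, 0, 2], [0, 0, 1, -4, 0, 1], [0, 0, 0, 0, 1, 3]]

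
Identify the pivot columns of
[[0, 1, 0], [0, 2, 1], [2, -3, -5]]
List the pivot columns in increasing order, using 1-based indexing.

1, 2, 3

r1 ↔ r3
  [ 2  -3  -5 ]
  [ 0   2   1 ]
  [ 0   1   0 ]
r1 ← 1/2·r1
  [ 1  -3/2  -5/2 ]
  [ 0     2     1 ]
  [ 0     1     0 ]
r2 ← 1/2·r2
  [ 1  -3/2  -5/2 ]
  [ 0     1   1/2 ]
  [ 0     1     0 ]
r3 ← r3 − r2
  [ 1  -3/2  -5/2 ]
  [ 0     1   1/2 ]
  [ 0     0  -1/2 ]
r3 ← -2·r3
  [ 1  -3/2  -5/2 ]
  [ 0     1   1/2 ]
  [ 0     0     1 ]
r2 ← r2 − 1/2·r3
  [ 1  -3/2  -5/2 ]
  [ 0     1     0 ]
  [ 0     0     1 ]
r1 ← r1 + 5/2·r3
  [ 1  -3/2  0 ]
  [ 0     1  0 ]
  [ 0     0  1 ]
r1 ← r1 + 3/2·r2
  [ 1  0  0 ]
  [ 0  1  0 ]
  [ 0  0  1 ]
Pivot columns are the columns containing a leading 1.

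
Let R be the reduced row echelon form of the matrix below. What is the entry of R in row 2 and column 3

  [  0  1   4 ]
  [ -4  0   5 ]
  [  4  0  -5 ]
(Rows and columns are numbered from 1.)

4

r1 ↔ r2
r1 ← -1/4·r1
r3 ← r3 − 4·r1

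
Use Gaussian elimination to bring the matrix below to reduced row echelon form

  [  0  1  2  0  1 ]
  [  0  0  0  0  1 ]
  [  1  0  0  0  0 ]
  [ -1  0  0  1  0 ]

R1 <-> R3
  [  1  0  0  0  0 ]
  [  0  0  0  0  1 ]
  [  0  1  2  0  1 ]
  [ -1  0  0  1  0 ]
R4 := R4 + R1
  [ 1  0  0  0  0 ]
  [ 0  0  0  0  1 ]
  [ 0  1  2  0  1 ]
  [ 0  0  0  1  0 ]
R2 <-> R3
  [ 1  0  0  0  0 ]
  [ 0  1  2  0  1 ]
  [ 0  0  0  0  1 ]
  [ 0  0  0  1  0 ]
R3 <-> R4
  [ 1  0  0  0  0 ]
  [ 0  1  2  0  1 ]
  [ 0  0  0  1  0 ]
  [ 0  0  0  0  1 ]
R2 := R2 − R4
  [ 1  0  0  0  0 ]
  [ 0  1  2  0  0 ]
  [ 0  0  0  1  0 ]
  [ 0  0  0  0  1 ]

[[1, 0, 0, 0, 0], [0, 1, 2, 0, 0], [0, 0, 0, 1, 0], [0, 0, 0, 0, 1]]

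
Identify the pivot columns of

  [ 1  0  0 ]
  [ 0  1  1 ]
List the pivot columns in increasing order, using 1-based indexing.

1, 2

Pivot columns are the columns containing a leading 1.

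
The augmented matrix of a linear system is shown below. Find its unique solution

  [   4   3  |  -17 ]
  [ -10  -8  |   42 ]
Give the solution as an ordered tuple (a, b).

(-5, 1)

R1 := 1/4·R1
  [   1  3/4  |  -17/4 ]
  [ -10   -8  |     42 ]
R2 := R2 + 10·R1
  [ 1   3/4  |  -17/4 ]
  [ 0  -1/2  |   -1/2 ]
R2 := -2·R2
  [ 1  3/4  |  -17/4 ]
  [ 0    1  |      1 ]
R1 := R1 − 3/4·R2
  [ 1  0  |  -5 ]
  [ 0  1  |   1 ]
Reading off the last column: a = -5, b = 1.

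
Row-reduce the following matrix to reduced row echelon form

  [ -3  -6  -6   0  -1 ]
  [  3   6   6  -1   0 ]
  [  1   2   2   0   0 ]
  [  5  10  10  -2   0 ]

Multiply R1 by -1/3.
  [ 1   2   2   0  1/3 ]
  [ 3   6   6  -1    0 ]
  [ 1   2   2   0    0 ]
  [ 5  10  10  -2    0 ]
Subtract 3 times R1 from R2.
  [ 1   2   2   0  1/3 ]
  [ 0   0   0  -1   -1 ]
  [ 1   2   2   0    0 ]
  [ 5  10  10  -2    0 ]
Subtract R1 from R3.
  [ 1   2   2   0   1/3 ]
  [ 0   0   0  -1    -1 ]
  [ 0   0   0   0  -1/3 ]
  [ 5  10  10  -2     0 ]
Subtract 5 times R1 from R4.
  [ 1  2  2   0   1/3 ]
  [ 0  0  0  -1    -1 ]
  [ 0  0  0   0  -1/3 ]
  [ 0  0  0  -2  -5/3 ]
Multiply R2 by -1.
  [ 1  2  2   0   1/3 ]
  [ 0  0  0   1     1 ]
  [ 0  0  0   0  -1/3 ]
  [ 0  0  0  -2  -5/3 ]
Add 2 times R2 to R4.
  [ 1  2  2  0   1/3 ]
  [ 0  0  0  1     1 ]
  [ 0  0  0  0  -1/3 ]
  [ 0  0  0  0   1/3 ]
Multiply R3 by -3.
  [ 1  2  2  0  1/3 ]
  [ 0  0  0  1    1 ]
  [ 0  0  0  0    1 ]
  [ 0  0  0  0  1/3 ]
Subtract 1/3 times R3 from R4.
  [ 1  2  2  0  1/3 ]
  [ 0  0  0  1    1 ]
  [ 0  0  0  0    1 ]
  [ 0  0  0  0    0 ]
Subtract R3 from R2.
  [ 1  2  2  0  1/3 ]
  [ 0  0  0  1    0 ]
  [ 0  0  0  0    1 ]
  [ 0  0  0  0    0 ]
Subtract 1/3 times R3 from R1.
  [ 1  2  2  0  0 ]
  [ 0  0  0  1  0 ]
  [ 0  0  0  0  1 ]
  [ 0  0  0  0  0 ]

[[1, 2, 2, 0, 0], [0, 0, 0, 1, 0], [0, 0, 0, 0, 1], [0, 0, 0, 0, 0]]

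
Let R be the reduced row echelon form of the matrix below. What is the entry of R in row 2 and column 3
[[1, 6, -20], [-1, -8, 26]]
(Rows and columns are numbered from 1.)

-3

Add ρ1 to ρ2.
  [ 1   6  -20 ]
  [ 0  -2    6 ]
Multiply ρ2 by -1/2.
  [ 1  6  -20 ]
  [ 0  1   -3 ]
Subtract 6 times ρ2 from ρ1.
  [ 1  0  -2 ]
  [ 0  1  -3 ]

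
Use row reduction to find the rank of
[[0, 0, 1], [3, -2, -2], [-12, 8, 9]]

rank = 2

R1 <=> R2
  [   3  -2  -2 ]
  [   0   0   1 ]
  [ -12   8   9 ]
R1 := 1/3·R1
  [   1  -2/3  -2/3 ]
  [   0     0     1 ]
  [ -12     8     9 ]
R3 := R3 + 12·R1
  [ 1  -2/3  -2/3 ]
  [ 0     0     1 ]
  [ 0     0     1 ]
R3 := R3 − R2
  [ 1  -2/3  -2/3 ]
  [ 0     0     1 ]
  [ 0     0     0 ]
R1 := R1 + 2/3·R2
  [ 1  -2/3  0 ]
  [ 0     0  1 ]
  [ 0     0  0 ]
The reduced form has 2 nonzero rows.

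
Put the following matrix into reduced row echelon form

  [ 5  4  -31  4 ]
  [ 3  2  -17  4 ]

[[1, 0, -3, 4], [0, 1, -4, -4]]

Multiply R1 by 1/5.
  [ 1  4/5  -31/5  4/5 ]
  [ 3    2    -17    4 ]
Subtract 3 times R1 from R2.
  [ 1   4/5  -31/5  4/5 ]
  [ 0  -2/5    8/5  8/5 ]
Multiply R2 by -5/2.
  [ 1  4/5  -31/5  4/5 ]
  [ 0    1     -4   -4 ]
Subtract 4/5 times R2 from R1.
  [ 1  0  -3   4 ]
  [ 0  1  -4  -4 ]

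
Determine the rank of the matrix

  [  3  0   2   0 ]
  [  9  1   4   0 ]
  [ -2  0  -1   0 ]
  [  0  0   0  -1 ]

rank = 4

R1 -> 1/3·R1
R2 -> R2 − 9·R1
R3 -> R3 + 2·R1
R3 -> 3·R3
R4 -> -1·R4
R2 -> R2 + 2·R3
R1 -> R1 − 2/3·R3
The reduced form has 4 nonzero rows.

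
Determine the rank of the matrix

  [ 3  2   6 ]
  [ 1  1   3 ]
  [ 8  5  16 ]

R1 -> 1/3·R1
R2 -> R2 − R1
R3 -> R3 − 8·R1
R2 -> 3·R2
R3 -> R3 + 1/3·R2
R2 -> R2 − 3·R3
R1 -> R1 − 2·R3
R1 -> R1 − 2/3·R2
The reduced form has 3 nonzero rows.

rank = 3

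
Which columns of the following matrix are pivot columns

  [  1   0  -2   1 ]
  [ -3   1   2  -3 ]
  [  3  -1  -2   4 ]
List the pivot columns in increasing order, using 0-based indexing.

r2 := r2 + 3·r1
  [ 1   0  -2  1 ]
  [ 0   1  -4  0 ]
  [ 3  -1  -2  4 ]
r3 := r3 − 3·r1
  [ 1   0  -2  1 ]
  [ 0   1  -4  0 ]
  [ 0  -1   4  1 ]
r3 := r3 + r2
  [ 1  0  -2  1 ]
  [ 0  1  -4  0 ]
  [ 0  0   0  1 ]
r1 := r1 − r3
  [ 1  0  -2  0 ]
  [ 0  1  -4  0 ]
  [ 0  0   0  1 ]
Pivot columns are the columns containing a leading 1.

0, 1, 3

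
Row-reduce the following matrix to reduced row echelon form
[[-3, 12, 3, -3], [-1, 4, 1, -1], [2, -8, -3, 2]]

ρ1 ← -1/3·ρ1
ρ2 ← ρ2 + ρ1
ρ3 ← ρ3 − 2·ρ1
ρ2 ↔ ρ3
ρ2 ← -1·ρ2
ρ1 ← ρ1 + ρ2

[[1, -4, 0, 1], [0, 0, 1, 0], [0, 0, 0, 0]]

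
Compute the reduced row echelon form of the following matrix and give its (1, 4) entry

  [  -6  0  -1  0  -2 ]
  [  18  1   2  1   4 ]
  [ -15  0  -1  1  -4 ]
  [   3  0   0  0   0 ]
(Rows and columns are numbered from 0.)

R1 := -1/6·R1
  [   1  0  1/6  0  1/3 ]
  [  18  1    2  1    4 ]
  [ -15  0   -1  1   -4 ]
  [   3  0    0  0    0 ]
R2 := R2 − 18·R1
  [   1  0  1/6  0  1/3 ]
  [   0  1   -1  1   -2 ]
  [ -15  0   -1  1   -4 ]
  [   3  0    0  0    0 ]
R3 := R3 + 15·R1
  [ 1  0  1/6  0  1/3 ]
  [ 0  1   -1  1   -2 ]
  [ 0  0  3/2  1    1 ]
  [ 3  0    0  0    0 ]
R4 := R4 − 3·R1
  [ 1  0   1/6  0  1/3 ]
  [ 0  1    -1  1   -2 ]
  [ 0  0   3/2  1    1 ]
  [ 0  0  -1/2  0   -1 ]
R3 := 2/3·R3
  [ 1  0   1/6    0  1/3 ]
  [ 0  1    -1    1   -2 ]
  [ 0  0     1  2/3  2/3 ]
  [ 0  0  -1/2    0   -1 ]
R4 := R4 + 1/2·R3
  [ 1  0  1/6    0   1/3 ]
  [ 0  1   -1    1    -2 ]
  [ 0  0    1  2/3   2/3 ]
  [ 0  0    0  1/3  -2/3 ]
R4 := 3·R4
  [ 1  0  1/6    0  1/3 ]
  [ 0  1   -1    1   -2 ]
  [ 0  0    1  2/3  2/3 ]
  [ 0  0    0    1   -2 ]
R3 := R3 − 2/3·R4
  [ 1  0  1/6  0  1/3 ]
  [ 0  1   -1  1   -2 ]
  [ 0  0    1  0    2 ]
  [ 0  0    0  1   -2 ]
R2 := R2 − R4
  [ 1  0  1/6  0  1/3 ]
  [ 0  1   -1  0    0 ]
  [ 0  0    1  0    2 ]
  [ 0  0    0  1   -2 ]
R2 := R2 + R3
  [ 1  0  1/6  0  1/3 ]
  [ 0  1    0  0    2 ]
  [ 0  0    1  0    2 ]
  [ 0  0    0  1   -2 ]
R1 := R1 − 1/6·R3
  [ 1  0  0  0   0 ]
  [ 0  1  0  0   2 ]
  [ 0  0  1  0   2 ]
  [ 0  0  0  1  -2 ]

2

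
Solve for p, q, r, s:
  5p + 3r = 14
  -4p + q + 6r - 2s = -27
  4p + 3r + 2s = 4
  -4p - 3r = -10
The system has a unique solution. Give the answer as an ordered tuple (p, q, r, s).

Form the augmented matrix and row-reduce:
  [  5  0   3   0  |   14 ]
  [ -4  1   6  -2  |  -27 ]
  [  4  0   3   2  |    4 ]
  [ -4  0  -3   0  |  -10 ]
r1 → 1/5·r1
  [  1  0  3/5   0  |  14/5 ]
  [ -4  1    6  -2  |   -27 ]
  [  4  0    3   2  |     4 ]
  [ -4  0   -3   0  |   -10 ]
r2 → r2 + 4·r1
  [  1  0   3/5   0  |   14/5 ]
  [  0  1  42/5  -2  |  -79/5 ]
  [  4  0     3   2  |      4 ]
  [ -4  0    -3   0  |    -10 ]
r3 → r3 − 4·r1
  [  1  0   3/5   0  |   14/5 ]
  [  0  1  42/5  -2  |  -79/5 ]
  [  0  0   3/5   2  |  -36/5 ]
  [ -4  0    -3   0  |    -10 ]
r4 → r4 + 4·r1
  [ 1  0   3/5   0  |   14/5 ]
  [ 0  1  42/5  -2  |  -79/5 ]
  [ 0  0   3/5   2  |  -36/5 ]
  [ 0  0  -3/5   0  |    6/5 ]
r3 → 5/3·r3
  [ 1  0   3/5     0  |   14/5 ]
  [ 0  1  42/5    -2  |  -79/5 ]
  [ 0  0     1  10/3  |    -12 ]
  [ 0  0  -3/5     0  |    6/5 ]
r4 → r4 + 3/5·r3
  [ 1  0   3/5     0  |   14/5 ]
  [ 0  1  42/5    -2  |  -79/5 ]
  [ 0  0     1  10/3  |    -12 ]
  [ 0  0     0     2  |     -6 ]
r4 → 1/2·r4
  [ 1  0   3/5     0  |   14/5 ]
  [ 0  1  42/5    -2  |  -79/5 ]
  [ 0  0     1  10/3  |    -12 ]
  [ 0  0     0     1  |     -3 ]
r3 → r3 − 10/3·r4
  [ 1  0   3/5   0  |   14/5 ]
  [ 0  1  42/5  -2  |  -79/5 ]
  [ 0  0     1   0  |     -2 ]
  [ 0  0     0   1  |     -3 ]
r2 → r2 + 2·r4
  [ 1  0   3/5  0  |    14/5 ]
  [ 0  1  42/5  0  |  -109/5 ]
  [ 0  0     1  0  |      -2 ]
  [ 0  0     0  1  |      -3 ]
r2 → r2 − 42/5·r3
  [ 1  0  3/5  0  |  14/5 ]
  [ 0  1    0  0  |    -5 ]
  [ 0  0    1  0  |    -2 ]
  [ 0  0    0  1  |    -3 ]
r1 → r1 − 3/5·r3
  [ 1  0  0  0  |   4 ]
  [ 0  1  0  0  |  -5 ]
  [ 0  0  1  0  |  -2 ]
  [ 0  0  0  1  |  -3 ]
Reading off the last column: p = 4, q = -5, r = -2, s = -3.

(4, -5, -2, -3)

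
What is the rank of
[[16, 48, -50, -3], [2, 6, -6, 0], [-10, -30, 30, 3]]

Multiply R1 by 1/16.
  [   1    3  -25/8  -3/16 ]
  [   2    6     -6      0 ]
  [ -10  -30     30      3 ]
Subtract 2 times R1 from R2.
  [   1    3  -25/8  -3/16 ]
  [   0    0    1/4    3/8 ]
  [ -10  -30     30      3 ]
Add 10 times R1 to R3.
  [ 1  3  -25/8  -3/16 ]
  [ 0  0    1/4    3/8 ]
  [ 0  0   -5/4    9/8 ]
Multiply R2 by 4.
  [ 1  3  -25/8  -3/16 ]
  [ 0  0      1    3/2 ]
  [ 0  0   -5/4    9/8 ]
Add 5/4 times R2 to R3.
  [ 1  3  -25/8  -3/16 ]
  [ 0  0      1    3/2 ]
  [ 0  0      0      3 ]
Multiply R3 by 1/3.
  [ 1  3  -25/8  -3/16 ]
  [ 0  0      1    3/2 ]
  [ 0  0      0      1 ]
Subtract 3/2 times R3 from R2.
  [ 1  3  -25/8  -3/16 ]
  [ 0  0      1      0 ]
  [ 0  0      0      1 ]
Add 3/16 times R3 to R1.
  [ 1  3  -25/8  0 ]
  [ 0  0      1  0 ]
  [ 0  0      0  1 ]
Add 25/8 times R2 to R1.
  [ 1  3  0  0 ]
  [ 0  0  1  0 ]
  [ 0  0  0  1 ]
The reduced form has 3 nonzero rows.

rank = 3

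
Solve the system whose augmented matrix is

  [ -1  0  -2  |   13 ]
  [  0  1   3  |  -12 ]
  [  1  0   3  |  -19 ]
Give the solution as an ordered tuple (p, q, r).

R1 := -1·R1
  [ 1  0  2  |  -13 ]
  [ 0  1  3  |  -12 ]
  [ 1  0  3  |  -19 ]
R3 := R3 − R1
  [ 1  0  2  |  -13 ]
  [ 0  1  3  |  -12 ]
  [ 0  0  1  |   -6 ]
R2 := R2 − 3·R3
  [ 1  0  2  |  -13 ]
  [ 0  1  0  |    6 ]
  [ 0  0  1  |   -6 ]
R1 := R1 − 2·R3
  [ 1  0  0  |  -1 ]
  [ 0  1  0  |   6 ]
  [ 0  0  1  |  -6 ]
Reading off the last column: p = -1, q = 6, r = -6.

(-1, 6, -6)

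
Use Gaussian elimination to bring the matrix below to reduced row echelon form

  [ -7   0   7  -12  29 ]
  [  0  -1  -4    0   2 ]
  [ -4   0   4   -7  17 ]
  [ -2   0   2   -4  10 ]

[[1, 0, -1, 0, 1], [0, 1, 4, 0, -2], [0, 0, 0, 1, -3], [0, 0, 0, 0, 0]]

Multiply R1 by -1/7.
  [  1   0  -1  12/7  -29/7 ]
  [  0  -1  -4     0      2 ]
  [ -4   0   4    -7     17 ]
  [ -2   0   2    -4     10 ]
Add 4 times R1 to R3.
  [  1   0  -1  12/7  -29/7 ]
  [  0  -1  -4     0      2 ]
  [  0   0   0  -1/7    3/7 ]
  [ -2   0   2    -4     10 ]
Add 2 times R1 to R4.
  [ 1   0  -1  12/7  -29/7 ]
  [ 0  -1  -4     0      2 ]
  [ 0   0   0  -1/7    3/7 ]
  [ 0   0   0  -4/7   12/7 ]
Multiply R2 by -1.
  [ 1  0  -1  12/7  -29/7 ]
  [ 0  1   4     0     -2 ]
  [ 0  0   0  -1/7    3/7 ]
  [ 0  0   0  -4/7   12/7 ]
Multiply R3 by -7.
  [ 1  0  -1  12/7  -29/7 ]
  [ 0  1   4     0     -2 ]
  [ 0  0   0     1     -3 ]
  [ 0  0   0  -4/7   12/7 ]
Add 4/7 times R3 to R4.
  [ 1  0  -1  12/7  -29/7 ]
  [ 0  1   4     0     -2 ]
  [ 0  0   0     1     -3 ]
  [ 0  0   0     0      0 ]
Subtract 12/7 times R3 from R1.
  [ 1  0  -1  0   1 ]
  [ 0  1   4  0  -2 ]
  [ 0  0   0  1  -3 ]
  [ 0  0   0  0   0 ]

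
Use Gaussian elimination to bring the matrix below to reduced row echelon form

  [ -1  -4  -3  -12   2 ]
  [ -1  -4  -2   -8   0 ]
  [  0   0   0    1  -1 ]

R1 -> -1·R1
  [  1   4   3  12  -2 ]
  [ -1  -4  -2  -8   0 ]
  [  0   0   0   1  -1 ]
R2 -> R2 + R1
  [ 1  4  3  12  -2 ]
  [ 0  0  1   4  -2 ]
  [ 0  0  0   1  -1 ]
R2 -> R2 − 4·R3
  [ 1  4  3  12  -2 ]
  [ 0  0  1   0   2 ]
  [ 0  0  0   1  -1 ]
R1 -> R1 − 12·R3
  [ 1  4  3  0  10 ]
  [ 0  0  1  0   2 ]
  [ 0  0  0  1  -1 ]
R1 -> R1 − 3·R2
  [ 1  4  0  0   4 ]
  [ 0  0  1  0   2 ]
  [ 0  0  0  1  -1 ]

[[1, 4, 0, 0, 4], [0, 0, 1, 0, 2], [0, 0, 0, 1, -1]]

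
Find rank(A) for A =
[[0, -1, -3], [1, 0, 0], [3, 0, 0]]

Swap r1 and r2.
  [ 1   0   0 ]
  [ 0  -1  -3 ]
  [ 3   0   0 ]
Subtract 3 times r1 from r3.
  [ 1   0   0 ]
  [ 0  -1  -3 ]
  [ 0   0   0 ]
Multiply r2 by -1.
  [ 1  0  0 ]
  [ 0  1  3 ]
  [ 0  0  0 ]
The reduced form has 2 nonzero rows.

rank = 2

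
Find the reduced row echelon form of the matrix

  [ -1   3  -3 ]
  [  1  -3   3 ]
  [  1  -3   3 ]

R1 -> -1·R1
  [ 1  -3  3 ]
  [ 1  -3  3 ]
  [ 1  -3  3 ]
R2 -> R2 − R1
  [ 1  -3  3 ]
  [ 0   0  0 ]
  [ 1  -3  3 ]
R3 -> R3 − R1
  [ 1  -3  3 ]
  [ 0   0  0 ]
  [ 0   0  0 ]

[[1, -3, 3], [0, 0, 0], [0, 0, 0]]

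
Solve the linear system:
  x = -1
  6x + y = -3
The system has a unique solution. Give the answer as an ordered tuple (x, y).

Form the augmented matrix and row-reduce:
  [ 1  0  |  -1 ]
  [ 6  1  |  -3 ]
r2 -> r2 − 6·r1
  [ 1  0  |  -1 ]
  [ 0  1  |   3 ]
Reading off the last column: x = -1, y = 3.

(-1, 3)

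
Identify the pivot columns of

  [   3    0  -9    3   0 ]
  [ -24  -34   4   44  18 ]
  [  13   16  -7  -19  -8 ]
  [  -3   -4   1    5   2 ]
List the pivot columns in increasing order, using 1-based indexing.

R1 := 1/3·R1
  [   1    0  -3    1   0 ]
  [ -24  -34   4   44  18 ]
  [  13   16  -7  -19  -8 ]
  [  -3   -4   1    5   2 ]
R2 := R2 + 24·R1
  [  1    0   -3    1   0 ]
  [  0  -34  -68   68  18 ]
  [ 13   16   -7  -19  -8 ]
  [ -3   -4    1    5   2 ]
R3 := R3 − 13·R1
  [  1    0   -3    1   0 ]
  [  0  -34  -68   68  18 ]
  [  0   16   32  -32  -8 ]
  [ -3   -4    1    5   2 ]
R4 := R4 + 3·R1
  [ 1    0   -3    1   0 ]
  [ 0  -34  -68   68  18 ]
  [ 0   16   32  -32  -8 ]
  [ 0   -4   -8    8   2 ]
R2 := -1/34·R2
  [ 1   0  -3    1      0 ]
  [ 0   1   2   -2  -9/17 ]
  [ 0  16  32  -32     -8 ]
  [ 0  -4  -8    8      2 ]
R3 := R3 − 16·R2
  [ 1   0  -3   1      0 ]
  [ 0   1   2  -2  -9/17 ]
  [ 0   0   0   0   8/17 ]
  [ 0  -4  -8   8      2 ]
R4 := R4 + 4·R2
  [ 1  0  -3   1      0 ]
  [ 0  1   2  -2  -9/17 ]
  [ 0  0   0   0   8/17 ]
  [ 0  0   0   0  -2/17 ]
R3 := 17/8·R3
  [ 1  0  -3   1      0 ]
  [ 0  1   2  -2  -9/17 ]
  [ 0  0   0   0      1 ]
  [ 0  0   0   0  -2/17 ]
R4 := R4 + 2/17·R3
  [ 1  0  -3   1      0 ]
  [ 0  1   2  -2  -9/17 ]
  [ 0  0   0   0      1 ]
  [ 0  0   0   0      0 ]
R2 := R2 + 9/17·R3
  [ 1  0  -3   1  0 ]
  [ 0  1   2  -2  0 ]
  [ 0  0   0   0  1 ]
  [ 0  0   0   0  0 ]
Pivot columns are the columns containing a leading 1.

1, 2, 5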